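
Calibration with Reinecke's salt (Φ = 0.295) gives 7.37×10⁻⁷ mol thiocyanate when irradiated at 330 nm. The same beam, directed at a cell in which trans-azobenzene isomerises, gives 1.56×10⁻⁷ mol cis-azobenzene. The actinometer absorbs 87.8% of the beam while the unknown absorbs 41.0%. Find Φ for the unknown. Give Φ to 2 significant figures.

Photons absorbed by the actinometer: 7.37×10⁻⁷ / 0.295 = 2.498×10⁻⁶ mol.
Incident flux: 2.498×10⁻⁶ / 0.878 = 2.845×10⁻⁶ einstein.
Absorbed by unknown: 0.410 × 2.845×10⁻⁶ = 1.166×10⁻⁶ mol.
Φ(unknown) = 1.56×10⁻⁷ / 1.166×10⁻⁶ = 0.13.

Φ = 0.13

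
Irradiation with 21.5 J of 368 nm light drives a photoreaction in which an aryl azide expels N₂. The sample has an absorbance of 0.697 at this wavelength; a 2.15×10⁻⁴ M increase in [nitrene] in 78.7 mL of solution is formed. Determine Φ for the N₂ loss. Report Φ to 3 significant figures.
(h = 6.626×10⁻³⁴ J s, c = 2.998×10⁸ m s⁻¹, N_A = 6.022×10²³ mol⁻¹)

Product: (2.15×10⁻⁴ M)(0.0787 L) = 1.692×10⁻⁵ mol.
Photon energy at 368 nm: hc/λ = (6.626×10⁻³⁴)(2.998×10⁸)/(368×10⁻⁹) = 5.398×10⁻¹⁹ J.
Photons incident: 21.5 / 5.398×10⁻¹⁹ = 3.983×10¹⁹, i.e. 3.983×10¹⁹/6.022×10²³ = 6.614×10⁻⁵ mol.
Fraction absorbed: 1 − 10^(−0.697) = 0.7991.
Photons absorbed: 0.7991 × 6.614×10⁻⁵ = 5.285×10⁻⁵ mol.
Φ = 1.692×10⁻⁵ mol / 5.285×10⁻⁵ mol photons = 0.320.

Φ = 0.320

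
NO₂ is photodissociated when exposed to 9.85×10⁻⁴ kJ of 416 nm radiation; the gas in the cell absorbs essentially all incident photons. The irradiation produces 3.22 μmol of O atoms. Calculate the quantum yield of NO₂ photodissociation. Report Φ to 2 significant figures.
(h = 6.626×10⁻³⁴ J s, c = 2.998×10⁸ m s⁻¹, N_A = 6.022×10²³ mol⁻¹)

Product: 3.22 μmol = 3.22×10⁻⁶ mol.
Photon energy at 416 nm: hc/λ = (6.626×10⁻³⁴)(2.998×10⁸)/(416×10⁻⁹) = 4.775×10⁻¹⁹ J.
Incident energy: 9.85×10⁻⁴ kJ = 0.985 J.
Photons incident: 0.985 / 4.775×10⁻¹⁹ = 2.063×10¹⁸, i.e. 2.063×10¹⁸/6.022×10²³ = 3.426×10⁻⁶ mol.
Φ = 3.22×10⁻⁶ mol / 3.426×10⁻⁶ mol photons = 0.94.

Φ = 0.94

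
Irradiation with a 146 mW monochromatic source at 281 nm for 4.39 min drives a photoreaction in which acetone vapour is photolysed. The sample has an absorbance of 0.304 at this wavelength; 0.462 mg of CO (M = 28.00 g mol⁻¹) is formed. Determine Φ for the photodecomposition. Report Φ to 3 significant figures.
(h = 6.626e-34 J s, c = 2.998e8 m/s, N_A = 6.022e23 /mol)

Φ = 0.363

Product: 0.462 mg / 28.00 g mol⁻¹ = 1.650e-5 mol.
Photon energy at 281 nm: hc/λ = (6.626e-34)(2.998e8)/(281e-9) = 7.069e-19 J.
Energy delivered: (146 mW)(263.4 s) = 38.46 J.
Photons incident: 38.46 / 7.069e-19 = 5.441e19, i.e. 5.441e19/6.022e23 = 9.035e-5 mol.
Fraction absorbed: 1 − 10^(−0.304) = 0.5034.
Photons absorbed: 0.5034 × 9.035e-5 = 4.548e-5 mol.
Φ = 1.650e-5 mol / 4.548e-5 mol photons = 0.363.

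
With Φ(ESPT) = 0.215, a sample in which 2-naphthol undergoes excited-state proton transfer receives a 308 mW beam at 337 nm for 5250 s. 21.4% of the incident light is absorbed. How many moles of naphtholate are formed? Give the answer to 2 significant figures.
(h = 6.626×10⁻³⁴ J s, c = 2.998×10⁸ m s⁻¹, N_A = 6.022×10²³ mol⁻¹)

Photon energy at 337 nm: hc/λ = (6.626×10⁻³⁴)(2.998×10⁸)/(337×10⁻⁹) = 5.895×10⁻¹⁹ J.
Energy delivered: (308 mW)(5250 s) = 1617 J.
Photons incident: 1617 / 5.895×10⁻¹⁹ = 2.743×10²¹, i.e. 2.743×10²¹/6.022×10²³ = 0.004555 mol.
Photons absorbed: 0.214 × 0.004555 = 9.748×10⁻⁴ mol.
Product: Φ × n_abs = 0.215 × 9.748×10⁻⁴ = 2.096×10⁻⁴ mol.

2.1×10⁻⁴ mol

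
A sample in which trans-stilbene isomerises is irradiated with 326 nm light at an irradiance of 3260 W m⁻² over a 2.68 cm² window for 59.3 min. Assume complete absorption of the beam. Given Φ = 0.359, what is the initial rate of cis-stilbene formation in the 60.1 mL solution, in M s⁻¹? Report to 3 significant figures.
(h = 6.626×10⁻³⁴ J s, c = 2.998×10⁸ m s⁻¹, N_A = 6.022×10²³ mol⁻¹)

Photon energy at 326 nm: hc/λ = (6.626×10⁻³⁴)(2.998×10⁸)/(326×10⁻⁹) = 6.093×10⁻¹⁹ J.
Energy delivered: (3260 W m⁻²)(2.68×10⁻⁴ m²)(3558 s) = 3109 J.
Photons incident: 3109 / 6.093×10⁻¹⁹ = 5.103×10²¹, i.e. 5.103×10²¹/6.022×10²³ = 0.008474 mol.
Product formed: 0.359 × 0.008474 = 0.003042 mol.
Rate: 0.003042 mol / (3558 s × 0.0601 L) = 1.42×10⁻⁵ M s⁻¹.

1.42×10⁻⁵ M s⁻¹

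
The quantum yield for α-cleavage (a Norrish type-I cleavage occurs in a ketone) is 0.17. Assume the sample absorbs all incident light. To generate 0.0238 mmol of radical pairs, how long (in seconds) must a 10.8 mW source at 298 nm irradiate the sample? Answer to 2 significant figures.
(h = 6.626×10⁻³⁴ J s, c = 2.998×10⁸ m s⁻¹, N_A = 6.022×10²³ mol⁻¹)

Product: 0.0238 mmol = 2.38×10⁻⁵ mol.
Photons that must be absorbed: 2.38×10⁻⁵ / 0.17 = 1.400×10⁻⁴ mol.
Photon energy: hc/λ = 6.666×10⁻¹⁹ J; per mole, 4.014×10⁵ J mol⁻¹.
Energy required: 1.400×10⁻⁴ × 4.014×10⁵ = 56.20 J.
Time: 56.20 J / 0.0108 W = 5200 s.

t ≈ 5200 s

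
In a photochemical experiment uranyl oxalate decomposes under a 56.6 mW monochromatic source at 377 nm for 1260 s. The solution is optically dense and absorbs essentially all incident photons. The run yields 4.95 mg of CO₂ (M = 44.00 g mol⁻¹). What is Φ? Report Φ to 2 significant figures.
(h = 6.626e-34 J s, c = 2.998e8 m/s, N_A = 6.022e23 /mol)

Φ = 0.50

Product: 4.95 mg / 44.00 g mol⁻¹ = 1.125e-4 mol.
Photon energy at 377 nm: hc/λ = (6.626e-34)(2.998e8)/(377e-9) = 5.269e-19 J.
Energy delivered: (56.6 mW)(1260 s) = 71.32 J.
Photons incident: 71.32 / 5.269e-19 = 1.354e20, i.e. 1.354e20/6.022e23 = 2.248e-4 mol.
Φ = 1.125e-4 mol / 2.248e-4 mol photons = 0.50.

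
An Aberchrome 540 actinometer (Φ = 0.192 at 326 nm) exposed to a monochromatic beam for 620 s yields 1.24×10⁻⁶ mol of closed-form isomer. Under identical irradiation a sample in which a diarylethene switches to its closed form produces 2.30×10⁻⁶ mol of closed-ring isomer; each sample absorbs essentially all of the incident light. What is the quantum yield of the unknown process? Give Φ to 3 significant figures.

Φ = 0.356

Photons absorbed by the actinometer: 1.24×10⁻⁶ / 0.192 = 6.458×10⁻⁶ mol.
Φ(unknown) = 2.30×10⁻⁶ / 6.458×10⁻⁶ = 0.356.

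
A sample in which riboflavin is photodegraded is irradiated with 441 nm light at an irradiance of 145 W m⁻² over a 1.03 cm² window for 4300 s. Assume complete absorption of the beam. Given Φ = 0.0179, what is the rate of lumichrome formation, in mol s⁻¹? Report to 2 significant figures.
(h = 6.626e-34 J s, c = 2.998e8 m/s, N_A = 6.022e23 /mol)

Photon energy at 441 nm: hc/λ = (6.626e-34)(2.998e8)/(441e-9) = 4.504e-19 J.
Energy delivered: (145 W m⁻²)(1.03e-4 m²)(4300 s) = 64.22 J.
Photons incident: 64.22 / 4.504e-19 = 1.426e20, i.e. 1.426e20/6.022e23 = 2.368e-4 mol.
Product formed: 0.0179 × 2.368e-4 = 4.239e-6 mol.
Rate: 4.239e-6 / 4300 s = 9.9e-10 mol s⁻¹.

9.9e-10 mol s⁻¹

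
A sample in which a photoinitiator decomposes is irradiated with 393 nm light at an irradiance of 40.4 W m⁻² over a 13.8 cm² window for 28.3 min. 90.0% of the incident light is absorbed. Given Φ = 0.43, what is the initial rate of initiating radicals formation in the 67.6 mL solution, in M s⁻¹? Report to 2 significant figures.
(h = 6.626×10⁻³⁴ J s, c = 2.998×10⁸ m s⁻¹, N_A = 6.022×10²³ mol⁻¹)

1.0×10⁻⁶ M s⁻¹

Photon energy at 393 nm: hc/λ = (6.626×10⁻³⁴)(2.998×10⁸)/(393×10⁻⁹) = 5.055×10⁻¹⁹ J.
Energy delivered: (40.4 W m⁻²)(13.8×10⁻⁴ m²)(1698 s) = 94.67 J.
Photons incident: 94.67 / 5.055×10⁻¹⁹ = 1.873×10²⁰, i.e. 1.873×10²⁰/6.022×10²³ = 3.110×10⁻⁴ mol.
Photons absorbed: 0.900 × 3.110×10⁻⁴ = 2.799×10⁻⁴ mol.
Product formed: 0.43 × 2.799×10⁻⁴ = 1.204×10⁻⁴ mol.
Rate: 1.204×10⁻⁴ mol / (1698 s × 0.0676 L) = 1.0×10⁻⁶ M s⁻¹.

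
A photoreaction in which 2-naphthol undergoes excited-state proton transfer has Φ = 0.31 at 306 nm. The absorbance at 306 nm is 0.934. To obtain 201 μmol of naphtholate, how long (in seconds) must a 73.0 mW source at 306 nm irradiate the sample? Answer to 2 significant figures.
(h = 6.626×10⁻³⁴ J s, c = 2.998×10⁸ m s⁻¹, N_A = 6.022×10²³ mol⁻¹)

Product: 201 μmol = 2.01×10⁻⁴ mol.
Photons that must be absorbed: 2.01×10⁻⁴ / 0.31 = 6.484×10⁻⁴ mol.
Fraction absorbed: 1 − 10^(−0.934) = 0.8836.
Incident photons needed: 6.484×10⁻⁴ / 0.8836 = 7.338×10⁻⁴ mol.
Photon energy: hc/λ = 6.492×10⁻¹⁹ J; per mole, 3.909×10⁵ J mol⁻¹.
Energy required: 7.338×10⁻⁴ × 3.909×10⁵ = 286.8 J.
Time: 286.8 J / 0.073 W = 3900 s.

t ≈ 3900 s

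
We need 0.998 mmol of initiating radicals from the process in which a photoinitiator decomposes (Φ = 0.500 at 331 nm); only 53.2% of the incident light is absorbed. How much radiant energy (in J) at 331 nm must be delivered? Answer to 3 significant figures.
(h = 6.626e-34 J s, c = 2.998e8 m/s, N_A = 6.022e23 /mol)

Product: 0.998 mmol = 9.98e-4 mol.
Photons that must be absorbed: 9.98e-4 / 0.500 = 0.001996 mol.
Incident photons needed: 0.001996 / 0.532 = 0.003752 mol.
Photon energy: hc/λ = 6.001e-19 J; per mole, 3.614e5 J mol⁻¹.
Energy required: 0.003752 × 3.614e5 = 1360 J.

1360 J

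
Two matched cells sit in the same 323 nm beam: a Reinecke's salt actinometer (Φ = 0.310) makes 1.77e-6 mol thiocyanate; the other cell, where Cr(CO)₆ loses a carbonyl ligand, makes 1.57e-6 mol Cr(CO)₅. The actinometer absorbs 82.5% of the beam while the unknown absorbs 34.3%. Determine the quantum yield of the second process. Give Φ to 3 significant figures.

Φ = 0.661

Photons absorbed by the actinometer: 1.77e-6 / 0.310 = 5.710e-6 mol.
Incident flux: 5.710e-6 / 0.825 = 6.921e-6 einstein.
Absorbed by unknown: 0.343 × 6.921e-6 = 2.374e-6 mol.
Φ(unknown) = 1.57e-6 / 2.374e-6 = 0.661.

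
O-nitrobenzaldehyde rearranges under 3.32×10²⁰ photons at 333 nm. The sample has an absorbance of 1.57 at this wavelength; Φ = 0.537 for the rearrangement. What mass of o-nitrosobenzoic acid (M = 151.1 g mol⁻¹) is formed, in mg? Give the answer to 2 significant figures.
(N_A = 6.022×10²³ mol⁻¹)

44 mg

Moles of photons: 3.32×10²⁰ / 6.022×10²³ = 5.513×10⁻⁴ mol.
Fraction absorbed: 1 − 10^(−1.57) = 0.9731.
Photons absorbed: 0.9731 × 5.513×10⁻⁴ = 5.365×10⁻⁴ mol.
Product: Φ × n_abs = 0.537 × 5.365×10⁻⁴ = 2.881×10⁻⁴ mol.
Mass: 2.881×10⁻⁴ × 151.1 = 0.04353 g = 44 mg.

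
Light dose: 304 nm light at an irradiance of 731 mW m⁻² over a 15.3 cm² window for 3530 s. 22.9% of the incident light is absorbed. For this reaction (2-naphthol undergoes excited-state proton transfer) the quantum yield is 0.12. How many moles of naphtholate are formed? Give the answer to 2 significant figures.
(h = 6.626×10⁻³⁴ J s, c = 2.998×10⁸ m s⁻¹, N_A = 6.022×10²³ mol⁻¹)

Photon energy at 304 nm: hc/λ = (6.626×10⁻³⁴)(2.998×10⁸)/(304×10⁻⁹) = 6.534×10⁻¹⁹ J.
Energy delivered: (731 mW m⁻²)(15.3×10⁻⁴ m²)(3530 s) = 3.948 J.
Photons incident: 3.948 / 6.534×10⁻¹⁹ = 6.042×10¹⁸, i.e. 6.042×10¹⁸/6.022×10²³ = 1.003×10⁻⁵ mol.
Photons absorbed: 0.229 × 1.003×10⁻⁵ = 2.297×10⁻⁶ mol.
Product: Φ × n_abs = 0.12 × 2.297×10⁻⁶ = 2.756×10⁻⁷ mol.

2.8×10⁻⁷ mol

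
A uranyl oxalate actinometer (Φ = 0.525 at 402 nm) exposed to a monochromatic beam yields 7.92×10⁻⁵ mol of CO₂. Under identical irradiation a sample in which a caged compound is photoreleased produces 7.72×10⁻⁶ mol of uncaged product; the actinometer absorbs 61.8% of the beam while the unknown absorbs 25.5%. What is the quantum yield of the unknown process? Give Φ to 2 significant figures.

Photons absorbed by the actinometer: 7.92×10⁻⁵ / 0.525 = 1.509×10⁻⁴ mol.
Incident flux: 1.509×10⁻⁴ / 0.618 = 2.442×10⁻⁴ einstein.
Absorbed by unknown: 0.255 × 2.442×10⁻⁴ = 6.227×10⁻⁵ mol.
Φ(unknown) = 7.72×10⁻⁶ / 6.227×10⁻⁵ = 0.12.

Φ = 0.12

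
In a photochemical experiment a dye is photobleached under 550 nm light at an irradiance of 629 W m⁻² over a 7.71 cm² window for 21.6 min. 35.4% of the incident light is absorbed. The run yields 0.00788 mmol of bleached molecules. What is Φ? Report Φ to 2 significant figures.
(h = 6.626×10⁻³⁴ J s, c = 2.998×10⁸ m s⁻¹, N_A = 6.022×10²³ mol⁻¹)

Φ = 0.0077

Product: 0.00788 mmol = 7.88×10⁻⁶ mol.
Photon energy at 550 nm: hc/λ = (6.626×10⁻³⁴)(2.998×10⁸)/(550×10⁻⁹) = 3.612×10⁻¹⁹ J.
Energy delivered: (629 W m⁻²)(7.71×10⁻⁴ m²)(1296 s) = 628.5 J.
Photons incident: 628.5 / 3.612×10⁻¹⁹ = 1.740×10²¹, i.e. 1.740×10²¹/6.022×10²³ = 0.002889 mol.
Photons absorbed: 0.354 × 0.002889 = 0.001023 mol.
Φ = 7.88×10⁻⁶ mol / 0.001023 mol photons = 0.0077.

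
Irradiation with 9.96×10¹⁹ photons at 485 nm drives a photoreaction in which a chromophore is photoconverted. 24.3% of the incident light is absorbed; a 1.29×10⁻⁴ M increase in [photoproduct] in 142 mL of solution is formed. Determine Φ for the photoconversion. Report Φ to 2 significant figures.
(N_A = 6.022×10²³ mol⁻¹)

Φ = 0.46

Product: (1.29×10⁻⁴ M)(0.142 L) = 1.832×10⁻⁵ mol.
Moles of photons: 9.96×10¹⁹ / 6.022×10²³ = 1.654×10⁻⁴ mol.
Photons absorbed: 0.243 × 1.654×10⁻⁴ = 4.019×10⁻⁵ mol.
Φ = 1.832×10⁻⁵ mol / 4.019×10⁻⁵ mol photons = 0.46.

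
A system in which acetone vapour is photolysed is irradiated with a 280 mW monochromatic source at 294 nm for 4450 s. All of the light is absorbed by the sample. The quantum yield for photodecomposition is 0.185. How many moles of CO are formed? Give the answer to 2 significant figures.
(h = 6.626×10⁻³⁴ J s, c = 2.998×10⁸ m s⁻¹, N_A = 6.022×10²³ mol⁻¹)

Photon energy at 294 nm: hc/λ = (6.626×10⁻³⁴)(2.998×10⁸)/(294×10⁻⁹) = 6.757×10⁻¹⁹ J.
Energy delivered: (280 mW)(4450 s) = 1246 J.
Photons incident: 1246 / 6.757×10⁻¹⁹ = 1.844×10²¹, i.e. 1.844×10²¹/6.022×10²³ = 0.003062 mol.
Product: Φ × n_abs = 0.185 × 0.003062 = 5.665×10⁻⁴ mol.

5.7×10⁻⁴ mol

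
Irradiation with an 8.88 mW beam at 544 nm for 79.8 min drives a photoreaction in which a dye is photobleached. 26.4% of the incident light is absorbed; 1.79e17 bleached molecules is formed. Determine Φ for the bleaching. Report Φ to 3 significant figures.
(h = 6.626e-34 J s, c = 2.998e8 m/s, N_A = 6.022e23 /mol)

Φ = 0.00582

Product: 1.79e17 / 6.022e23 = 2.972e-7 mol.
Photon energy at 544 nm: hc/λ = (6.626e-34)(2.998e8)/(544e-9) = 3.652e-19 J.
Energy delivered: (8.88 mW)(4788 s) = 42.52 J.
Photons incident: 42.52 / 3.652e-19 = 1.164e20, i.e. 1.164e20/6.022e23 = 1.933e-4 mol.
Photons absorbed: 0.264 × 1.933e-4 = 5.103e-5 mol.
Φ = 2.972e-7 mol / 5.103e-5 mol photons = 0.00582.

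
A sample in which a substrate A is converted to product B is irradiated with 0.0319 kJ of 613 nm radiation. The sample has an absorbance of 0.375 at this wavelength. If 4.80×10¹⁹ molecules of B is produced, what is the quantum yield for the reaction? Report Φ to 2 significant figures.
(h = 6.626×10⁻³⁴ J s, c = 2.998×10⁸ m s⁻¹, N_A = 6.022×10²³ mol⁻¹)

Φ = 0.84

Product: 4.80×10¹⁹ / 6.022×10²³ = 7.971×10⁻⁵ mol.
Photon energy at 613 nm: hc/λ = (6.626×10⁻³⁴)(2.998×10⁸)/(613×10⁻⁹) = 3.241×10⁻¹⁹ J.
Incident energy: 0.0319 kJ = 31.9 J.
Photons incident: 31.9 / 3.241×10⁻¹⁹ = 9.843×10¹⁹, i.e. 9.843×10¹⁹/6.022×10²³ = 1.635×10⁻⁴ mol.
Fraction absorbed: 1 − 10^(−0.375) = 0.5783.
Photons absorbed: 0.5783 × 1.635×10⁻⁴ = 9.455×10⁻⁵ mol.
Φ = 7.971×10⁻⁵ mol / 9.455×10⁻⁵ mol photons = 0.84.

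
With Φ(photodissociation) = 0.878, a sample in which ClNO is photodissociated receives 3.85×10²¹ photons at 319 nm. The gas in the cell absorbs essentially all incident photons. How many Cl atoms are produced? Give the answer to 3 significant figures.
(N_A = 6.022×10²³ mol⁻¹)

Moles of photons: 3.85×10²¹ / 6.022×10²³ = 0.006393 mol.
Product: Φ × n_abs = 0.878 × 0.006393 = 0.005613 mol.
As a count: 0.005613 × 6.022×10²³ = 3.38×10²¹.

3.38×10²¹ atoms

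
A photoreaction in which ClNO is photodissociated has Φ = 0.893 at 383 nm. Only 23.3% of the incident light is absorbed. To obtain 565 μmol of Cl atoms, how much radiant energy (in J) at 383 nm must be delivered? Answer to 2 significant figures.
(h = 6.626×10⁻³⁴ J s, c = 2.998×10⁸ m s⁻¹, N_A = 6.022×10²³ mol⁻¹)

850 J

Product: 565 μmol = 5.65×10⁻⁴ mol.
Photons that must be absorbed: 5.65×10⁻⁴ / 0.893 = 6.327×10⁻⁴ mol.
Incident photons needed: 6.327×10⁻⁴ / 0.233 = 0.002715 mol.
Photon energy: hc/λ = 5.187×10⁻¹⁹ J; per mole, 3.124×10⁵ J mol⁻¹.
Energy required: 0.002715 × 3.124×10⁵ = 850 J.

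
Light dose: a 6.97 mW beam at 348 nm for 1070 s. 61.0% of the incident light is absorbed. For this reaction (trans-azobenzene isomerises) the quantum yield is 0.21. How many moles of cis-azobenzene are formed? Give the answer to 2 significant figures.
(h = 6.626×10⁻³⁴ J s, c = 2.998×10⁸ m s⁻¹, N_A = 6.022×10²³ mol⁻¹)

2.8×10⁻⁶ mol

Photon energy at 348 nm: hc/λ = (6.626×10⁻³⁴)(2.998×10⁸)/(348×10⁻⁹) = 5.708×10⁻¹⁹ J.
Energy delivered: (6.97 mW)(1070 s) = 7.458 J.
Photons incident: 7.458 / 5.708×10⁻¹⁹ = 1.307×10¹⁹, i.e. 1.307×10¹⁹/6.022×10²³ = 2.170×10⁻⁵ mol.
Photons absorbed: 0.610 × 2.170×10⁻⁵ = 1.324×10⁻⁵ mol.
Product: Φ × n_abs = 0.21 × 1.324×10⁻⁵ = 2.780×10⁻⁶ mol.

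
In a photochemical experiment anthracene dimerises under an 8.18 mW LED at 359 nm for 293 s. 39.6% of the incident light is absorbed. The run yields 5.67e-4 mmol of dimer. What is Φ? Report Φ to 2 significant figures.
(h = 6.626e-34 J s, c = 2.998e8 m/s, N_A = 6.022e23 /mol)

Product: 5.67e-4 mmol = 5.67e-7 mol.
Photon energy at 359 nm: hc/λ = (6.626e-34)(2.998e8)/(359e-9) = 5.533e-19 J.
Energy delivered: (8.18 mW)(293 s) = 2.397 J.
Photons incident: 2.397 / 5.533e-19 = 4.332e18, i.e. 4.332e18/6.022e23 = 7.194e-6 mol.
Photons absorbed: 0.396 × 7.194e-6 = 2.849e-6 mol.
Φ = 5.67e-7 mol / 2.849e-6 mol photons = 0.20.

Φ = 0.20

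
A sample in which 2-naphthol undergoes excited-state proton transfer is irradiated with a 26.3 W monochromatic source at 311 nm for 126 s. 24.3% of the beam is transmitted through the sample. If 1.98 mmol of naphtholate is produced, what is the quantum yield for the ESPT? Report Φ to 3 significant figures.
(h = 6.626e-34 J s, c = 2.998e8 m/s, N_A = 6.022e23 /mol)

Product: 1.98 mmol = 0.00198 mol.
Photon energy at 311 nm: hc/λ = (6.626e-34)(2.998e8)/(311e-9) = 6.387e-19 J.
Energy delivered: (26.3 W)(126 s) = 3314 J.
Photons incident: 3314 / 6.387e-19 = 5.189e21, i.e. 5.189e21/6.022e23 = 0.008617 mol.
Fraction absorbed: 1 − 24.3/100 = 0.7570.
Photons absorbed: 0.7570 × 0.008617 = 0.006523 mol.
Φ = 0.00198 mol / 0.006523 mol photons = 0.304.

Φ = 0.304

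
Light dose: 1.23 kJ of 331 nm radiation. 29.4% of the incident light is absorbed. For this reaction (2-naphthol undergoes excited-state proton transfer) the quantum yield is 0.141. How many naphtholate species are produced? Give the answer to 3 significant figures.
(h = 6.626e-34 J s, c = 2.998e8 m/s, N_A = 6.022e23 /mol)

Photon energy at 331 nm: hc/λ = (6.626e-34)(2.998e8)/(331e-9) = 6.001e-19 J.
Incident energy: 1.23 kJ = 1230 J.
Photons incident: 1230 / 6.001e-19 = 2.050e21, i.e. 2.050e21/6.022e23 = 0.003404 mol.
Photons absorbed: 0.294 × 0.003404 = 0.001001 mol.
Product: Φ × n_abs = 0.141 × 0.001001 = 1.411e-4 mol.
As a count: 1.411e-4 × 6.022e23 = 8.50e19.

8.50e19 species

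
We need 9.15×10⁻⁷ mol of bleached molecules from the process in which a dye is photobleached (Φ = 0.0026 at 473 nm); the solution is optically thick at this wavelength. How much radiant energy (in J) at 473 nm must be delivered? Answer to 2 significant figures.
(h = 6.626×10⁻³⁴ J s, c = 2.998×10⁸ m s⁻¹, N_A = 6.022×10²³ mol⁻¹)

89 J

Photons that must be absorbed: 9.15×10⁻⁷ / 0.0026 = 3.519×10⁻⁴ mol.
Photon energy: hc/λ = 4.200×10⁻¹⁹ J; per mole, 2.529×10⁵ J mol⁻¹.
Energy required: 3.519×10⁻⁴ × 2.529×10⁵ = 89 J.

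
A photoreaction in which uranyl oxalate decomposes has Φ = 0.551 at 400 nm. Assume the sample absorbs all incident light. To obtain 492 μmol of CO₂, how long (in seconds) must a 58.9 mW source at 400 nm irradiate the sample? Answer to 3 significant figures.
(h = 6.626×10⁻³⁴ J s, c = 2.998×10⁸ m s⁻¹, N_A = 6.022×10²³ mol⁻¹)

t ≈ 4530 s

Product: 492 μmol = 4.92×10⁻⁴ mol.
Photons that must be absorbed: 4.92×10⁻⁴ / 0.551 = 8.929×10⁻⁴ mol.
Photon energy: hc/λ = 4.966×10⁻¹⁹ J; per mole, 2.991×10⁵ J mol⁻¹.
Energy required: 8.929×10⁻⁴ × 2.991×10⁵ = 267.1 J.
Time: 267.1 J / 0.0589 W = 4530 s.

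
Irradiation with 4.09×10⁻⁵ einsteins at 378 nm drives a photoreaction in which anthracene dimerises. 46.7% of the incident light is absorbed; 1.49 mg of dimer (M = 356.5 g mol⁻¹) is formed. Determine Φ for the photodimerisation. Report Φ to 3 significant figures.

Product: 1.49 mg / 356.5 g mol⁻¹ = 4.180×10⁻⁶ mol.
Photons absorbed: 0.467 × 4.09×10⁻⁵ = 1.910×10⁻⁵ mol.
Φ = 4.180×10⁻⁶ mol / 1.910×10⁻⁵ mol photons = 0.219.

Φ = 0.219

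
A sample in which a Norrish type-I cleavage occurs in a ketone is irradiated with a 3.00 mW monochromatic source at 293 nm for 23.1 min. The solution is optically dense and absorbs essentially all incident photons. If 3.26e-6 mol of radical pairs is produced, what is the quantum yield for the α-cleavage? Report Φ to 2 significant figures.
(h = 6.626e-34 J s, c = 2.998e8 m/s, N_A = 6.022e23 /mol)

Photon energy at 293 nm: hc/λ = (6.626e-34)(2.998e8)/(293e-9) = 6.780e-19 J.
Energy delivered: (3.00 mW)(1386 s) = 4.158 J.
Photons incident: 4.158 / 6.780e-19 = 6.133e18, i.e. 6.133e18/6.022e23 = 1.018e-5 mol.
Φ = 3.26e-6 mol / 1.018e-5 mol photons = 0.32.

Φ = 0.32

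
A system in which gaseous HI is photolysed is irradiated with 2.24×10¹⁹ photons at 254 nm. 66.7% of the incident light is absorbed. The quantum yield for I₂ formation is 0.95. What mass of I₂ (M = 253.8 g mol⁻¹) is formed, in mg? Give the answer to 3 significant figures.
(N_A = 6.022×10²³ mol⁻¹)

Moles of photons: 2.24×10¹⁹ / 6.022×10²³ = 3.720×10⁻⁵ mol.
Photons absorbed: 0.667 × 3.720×10⁻⁵ = 2.481×10⁻⁵ mol.
Product: Φ × n_abs = 0.95 × 2.481×10⁻⁵ = 2.357×10⁻⁵ mol.
Mass: 2.357×10⁻⁵ × 253.8 = 0.005982 g = 5.98 mg.

5.98 mg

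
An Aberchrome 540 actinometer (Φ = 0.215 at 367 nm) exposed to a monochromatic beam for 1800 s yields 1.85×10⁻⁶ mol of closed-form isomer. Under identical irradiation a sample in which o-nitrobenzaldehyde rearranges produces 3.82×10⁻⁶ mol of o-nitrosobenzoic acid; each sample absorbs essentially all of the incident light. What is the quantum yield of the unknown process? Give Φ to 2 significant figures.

Φ = 0.44

Photons absorbed by the actinometer: 1.85×10⁻⁶ / 0.215 = 8.605×10⁻⁶ mol.
Φ(unknown) = 3.82×10⁻⁶ / 8.605×10⁻⁶ = 0.44.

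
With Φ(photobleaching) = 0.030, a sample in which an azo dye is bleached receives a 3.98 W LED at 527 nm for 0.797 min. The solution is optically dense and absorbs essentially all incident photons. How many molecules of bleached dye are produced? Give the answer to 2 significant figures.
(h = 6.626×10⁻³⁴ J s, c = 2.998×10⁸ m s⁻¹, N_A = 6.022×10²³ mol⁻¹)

Photon energy at 527 nm: hc/λ = (6.626×10⁻³⁴)(2.998×10⁸)/(527×10⁻⁹) = 3.769×10⁻¹⁹ J.
Energy delivered: (3.98 W)(47.82 s) = 190.3 J.
Photons incident: 190.3 / 3.769×10⁻¹⁹ = 5.049×10²⁰, i.e. 5.049×10²⁰/6.022×10²³ = 8.384×10⁻⁴ mol.
Product: Φ × n_abs = 0.030 × 8.384×10⁻⁴ = 2.515×10⁻⁵ mol.
As a count: 2.515×10⁻⁵ × 6.022×10²³ = 1.5×10¹⁹.

1.5×10¹⁹ molecules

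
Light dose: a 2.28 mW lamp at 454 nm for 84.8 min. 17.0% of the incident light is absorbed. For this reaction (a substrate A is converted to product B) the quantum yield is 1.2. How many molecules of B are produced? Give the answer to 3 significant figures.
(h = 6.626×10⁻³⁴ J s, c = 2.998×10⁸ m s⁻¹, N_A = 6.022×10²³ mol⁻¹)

5.41×10¹⁸ molecules

Photon energy at 454 nm: hc/λ = (6.626×10⁻³⁴)(2.998×10⁸)/(454×10⁻⁹) = 4.375×10⁻¹⁹ J.
Energy delivered: (2.28 mW)(5088 s) = 11.60 J.
Photons incident: 11.60 / 4.375×10⁻¹⁹ = 2.651×10¹⁹, i.e. 2.651×10¹⁹/6.022×10²³ = 4.402×10⁻⁵ mol.
Photons absorbed: 0.170 × 4.402×10⁻⁵ = 7.483×10⁻⁶ mol.
Product: Φ × n_abs = 1.2 × 7.483×10⁻⁶ = 8.980×10⁻⁶ mol.
As a count: 8.980×10⁻⁶ × 6.022×10²³ = 5.41×10¹⁸.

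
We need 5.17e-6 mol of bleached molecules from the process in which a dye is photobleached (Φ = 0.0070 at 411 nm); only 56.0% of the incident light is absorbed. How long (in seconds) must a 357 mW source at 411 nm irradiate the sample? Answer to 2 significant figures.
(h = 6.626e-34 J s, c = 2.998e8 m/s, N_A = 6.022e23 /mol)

t ≈ 1100 s

Photons that must be absorbed: 5.17e-6 / 0.0070 = 7.386e-4 mol.
Incident photons needed: 7.386e-4 / 0.560 = 0.001319 mol.
Photon energy: hc/λ = 4.833e-19 J; per mole, 2.910e5 J mol⁻¹.
Energy required: 0.001319 × 2.910e5 = 383.8 J.
Time: 383.8 J / 0.357 W = 1100 s.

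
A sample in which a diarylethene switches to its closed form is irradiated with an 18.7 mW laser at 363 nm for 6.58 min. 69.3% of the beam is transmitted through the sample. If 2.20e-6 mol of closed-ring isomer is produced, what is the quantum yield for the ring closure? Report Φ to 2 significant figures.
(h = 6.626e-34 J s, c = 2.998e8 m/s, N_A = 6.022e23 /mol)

Φ = 0.32

Photon energy at 363 nm: hc/λ = (6.626e-34)(2.998e8)/(363e-9) = 5.472e-19 J.
Energy delivered: (18.7 mW)(394.8 s) = 7.383 J.
Photons incident: 7.383 / 5.472e-19 = 1.349e19, i.e. 1.349e19/6.022e23 = 2.240e-5 mol.
Fraction absorbed: 1 − 69.3/100 = 0.3070.
Photons absorbed: 0.3070 × 2.240e-5 = 6.877e-6 mol.
Φ = 2.20e-6 mol / 6.877e-6 mol photons = 0.32.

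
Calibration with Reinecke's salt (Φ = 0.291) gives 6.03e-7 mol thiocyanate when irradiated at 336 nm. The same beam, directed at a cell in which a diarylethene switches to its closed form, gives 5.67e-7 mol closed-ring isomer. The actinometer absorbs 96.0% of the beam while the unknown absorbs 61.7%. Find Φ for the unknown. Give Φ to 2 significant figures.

Photons absorbed by the actinometer: 6.03e-7 / 0.291 = 2.072e-6 mol.
Incident flux: 2.072e-6 / 0.960 = 2.158e-6 einstein.
Absorbed by unknown: 0.617 × 2.158e-6 = 1.331e-6 mol.
Φ(unknown) = 5.67e-7 / 1.331e-6 = 0.43.

Φ = 0.43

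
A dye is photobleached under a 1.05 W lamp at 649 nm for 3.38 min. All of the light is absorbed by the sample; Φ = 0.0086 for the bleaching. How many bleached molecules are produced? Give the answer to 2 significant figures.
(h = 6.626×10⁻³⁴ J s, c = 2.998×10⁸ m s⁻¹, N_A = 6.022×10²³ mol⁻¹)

Photon energy at 649 nm: hc/λ = (6.626×10⁻³⁴)(2.998×10⁸)/(649×10⁻⁹) = 3.061×10⁻¹⁹ J.
Energy delivered: (1.05 W)(202.8 s) = 212.9 J.
Photons incident: 212.9 / 3.061×10⁻¹⁹ = 6.955×10²⁰, i.e. 6.955×10²⁰/6.022×10²³ = 0.001155 mol.
Product: Φ × n_abs = 0.0086 × 0.001155 = 9.933×10⁻⁶ mol.
As a count: 9.933×10⁻⁶ × 6.022×10²³ = 6.0×10¹⁸.

6.0×10¹⁸ bleached molecules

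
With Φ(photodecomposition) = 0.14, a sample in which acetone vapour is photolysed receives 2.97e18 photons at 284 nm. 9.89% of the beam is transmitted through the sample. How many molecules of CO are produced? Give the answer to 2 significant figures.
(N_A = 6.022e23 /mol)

3.7e17 molecules

Moles of photons: 2.97e18 / 6.022e23 = 4.932e-6 mol.
Fraction absorbed: 1 − 9.89/100 = 0.9011.
Photons absorbed: 0.9011 × 4.932e-6 = 4.444e-6 mol.
Product: Φ × n_abs = 0.14 × 4.444e-6 = 6.222e-7 mol.
As a count: 6.222e-7 × 6.022e23 = 3.7e17.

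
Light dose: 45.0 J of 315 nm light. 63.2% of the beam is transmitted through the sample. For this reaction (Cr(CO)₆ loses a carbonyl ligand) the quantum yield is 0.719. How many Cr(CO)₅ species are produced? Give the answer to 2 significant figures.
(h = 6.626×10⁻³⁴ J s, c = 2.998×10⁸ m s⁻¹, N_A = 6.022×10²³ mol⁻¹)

Photon energy at 315 nm: hc/λ = (6.626×10⁻³⁴)(2.998×10⁸)/(315×10⁻⁹) = 6.306×10⁻¹⁹ J.
Photons incident: 45.0 / 6.306×10⁻¹⁹ = 7.136×10¹⁹, i.e. 7.136×10¹⁹/6.022×10²³ = 1.185×10⁻⁴ mol.
Fraction absorbed: 1 − 63.2/100 = 0.3680.
Photons absorbed: 0.3680 × 1.185×10⁻⁴ = 4.361×10⁻⁵ mol.
Product: Φ × n_abs = 0.719 × 4.361×10⁻⁵ = 3.136×10⁻⁵ mol.
As a count: 3.136×10⁻⁵ × 6.022×10²³ = 1.9×10¹⁹.

1.9×10¹⁹ species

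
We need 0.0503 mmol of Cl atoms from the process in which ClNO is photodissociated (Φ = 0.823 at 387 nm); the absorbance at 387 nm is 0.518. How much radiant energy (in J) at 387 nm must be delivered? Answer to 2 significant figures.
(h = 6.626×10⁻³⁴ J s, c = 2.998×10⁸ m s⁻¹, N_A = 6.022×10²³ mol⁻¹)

Product: 0.0503 mmol = 5.03×10⁻⁵ mol.
Photons that must be absorbed: 5.03×10⁻⁵ / 0.823 = 6.112×10⁻⁵ mol.
Fraction absorbed: 1 − 10^(−0.518) = 0.6966.
Incident photons needed: 6.112×10⁻⁵ / 0.6966 = 8.774×10⁻⁵ mol.
Photon energy: hc/λ = 5.133×10⁻¹⁹ J; per mole, 3.091×10⁵ J mol⁻¹.
Energy required: 8.774×10⁻⁵ × 3.091×10⁵ = 27 J.

27 J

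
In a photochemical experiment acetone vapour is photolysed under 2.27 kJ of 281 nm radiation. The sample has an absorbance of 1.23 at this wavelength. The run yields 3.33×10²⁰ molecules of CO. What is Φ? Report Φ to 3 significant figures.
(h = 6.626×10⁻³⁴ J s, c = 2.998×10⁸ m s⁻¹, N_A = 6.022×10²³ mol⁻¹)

Φ = 0.110

Product: 3.33×10²⁰ / 6.022×10²³ = 5.530×10⁻⁴ mol.
Photon energy at 281 nm: hc/λ = (6.626×10⁻³⁴)(2.998×10⁸)/(281×10⁻⁹) = 7.069×10⁻¹⁹ J.
Incident energy: 2.27 kJ = 2270 J.
Photons incident: 2270 / 7.069×10⁻¹⁹ = 3.211×10²¹, i.e. 3.211×10²¹/6.022×10²³ = 0.005332 mol.
Fraction absorbed: 1 − 10^(−1.23) = 0.9411.
Photons absorbed: 0.9411 × 0.005332 = 0.005018 mol.
Φ = 5.530×10⁻⁴ mol / 0.005018 mol photons = 0.110.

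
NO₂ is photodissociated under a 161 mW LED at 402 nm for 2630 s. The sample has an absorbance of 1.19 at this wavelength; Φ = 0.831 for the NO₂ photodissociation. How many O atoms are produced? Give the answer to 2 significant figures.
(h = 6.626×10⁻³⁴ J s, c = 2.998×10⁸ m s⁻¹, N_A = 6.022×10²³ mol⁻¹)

6.7×10²⁰ atoms

Photon energy at 402 nm: hc/λ = (6.626×10⁻³⁴)(2.998×10⁸)/(402×10⁻⁹) = 4.941×10⁻¹⁹ J.
Energy delivered: (161 mW)(2630 s) = 423.4 J.
Photons incident: 423.4 / 4.941×10⁻¹⁹ = 8.569×10²⁰, i.e. 8.569×10²⁰/6.022×10²³ = 0.001423 mol.
Fraction absorbed: 1 − 10^(−1.19) = 0.9354.
Photons absorbed: 0.9354 × 0.001423 = 0.001331 mol.
Product: Φ × n_abs = 0.831 × 0.001331 = 0.001106 mol.
As a count: 0.001106 × 6.022×10²³ = 6.7×10²⁰.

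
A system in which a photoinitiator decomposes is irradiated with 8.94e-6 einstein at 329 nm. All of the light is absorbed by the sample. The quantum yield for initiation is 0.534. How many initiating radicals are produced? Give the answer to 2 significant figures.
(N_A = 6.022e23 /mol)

Product: Φ × n_abs = 0.534 × 8.94e-6 = 4.774e-6 mol.
As a count: 4.774e-6 × 6.022e23 = 2.9e18.

2.9e18 initiating radicals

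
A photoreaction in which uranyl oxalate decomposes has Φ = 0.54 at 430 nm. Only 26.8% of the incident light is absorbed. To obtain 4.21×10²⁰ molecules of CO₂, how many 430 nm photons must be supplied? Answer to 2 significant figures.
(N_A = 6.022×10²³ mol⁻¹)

Product: 4.21×10²⁰ / 6.022×10²³ = 6.991×10⁻⁴ mol.
Photons that must be absorbed: 6.991×10⁻⁴ / 0.54 = 0.001295 mol.
Incident photons needed: 0.001295 / 0.268 = 0.004832 mol.
Photon count: 0.004832 × 6.022×10²³ = 2.9×10²¹.

2.9×10²¹ photons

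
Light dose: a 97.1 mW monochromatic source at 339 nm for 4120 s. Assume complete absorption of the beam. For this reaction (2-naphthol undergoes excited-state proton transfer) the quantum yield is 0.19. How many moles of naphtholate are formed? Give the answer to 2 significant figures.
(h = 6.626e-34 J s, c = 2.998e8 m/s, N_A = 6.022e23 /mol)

2.2e-4 mol

Photon energy at 339 nm: hc/λ = (6.626e-34)(2.998e8)/(339e-9) = 5.860e-19 J.
Energy delivered: (97.1 mW)(4120 s) = 400.1 J.
Photons incident: 400.1 / 5.860e-19 = 6.828e20, i.e. 6.828e20/6.022e23 = 0.001134 mol.
Product: Φ × n_abs = 0.19 × 0.001134 = 2.155e-4 mol.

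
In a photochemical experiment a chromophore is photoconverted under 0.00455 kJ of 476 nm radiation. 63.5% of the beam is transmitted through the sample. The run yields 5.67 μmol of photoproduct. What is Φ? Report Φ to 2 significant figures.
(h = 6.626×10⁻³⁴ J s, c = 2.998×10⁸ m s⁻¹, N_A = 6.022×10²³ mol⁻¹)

Φ = 0.86

Product: 5.67 μmol = 5.67×10⁻⁶ mol.
Photon energy at 476 nm: hc/λ = (6.626×10⁻³⁴)(2.998×10⁸)/(476×10⁻⁹) = 4.173×10⁻¹⁹ J.
Incident energy: 0.00455 kJ = 4.55 J.
Photons incident: 4.55 / 4.173×10⁻¹⁹ = 1.090×10¹⁹, i.e. 1.090×10¹⁹/6.022×10²³ = 1.810×10⁻⁵ mol.
Fraction absorbed: 1 − 63.5/100 = 0.3650.
Photons absorbed: 0.3650 × 1.810×10⁻⁵ = 6.606×10⁻⁶ mol.
Φ = 5.67×10⁻⁶ mol / 6.606×10⁻⁶ mol photons = 0.86.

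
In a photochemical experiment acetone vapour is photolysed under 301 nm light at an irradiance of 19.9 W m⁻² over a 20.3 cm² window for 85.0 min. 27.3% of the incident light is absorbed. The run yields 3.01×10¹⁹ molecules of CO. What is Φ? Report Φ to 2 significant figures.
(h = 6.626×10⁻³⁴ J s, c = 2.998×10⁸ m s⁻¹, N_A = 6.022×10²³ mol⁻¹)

Φ = 0.35

Product: 3.01×10¹⁹ / 6.022×10²³ = 4.998×10⁻⁵ mol.
Photon energy at 301 nm: hc/λ = (6.626×10⁻³⁴)(2.998×10⁸)/(301×10⁻⁹) = 6.600×10⁻¹⁹ J.
Energy delivered: (19.9 W m⁻²)(20.3×10⁻⁴ m²)(5100 s) = 206.0 J.
Photons incident: 206.0 / 6.600×10⁻¹⁹ = 3.121×10²⁰, i.e. 3.121×10²⁰/6.022×10²³ = 5.183×10⁻⁴ mol.
Photons absorbed: 0.273 × 5.183×10⁻⁴ = 1.415×10⁻⁴ mol.
Φ = 4.998×10⁻⁵ mol / 1.415×10⁻⁴ mol photons = 0.35.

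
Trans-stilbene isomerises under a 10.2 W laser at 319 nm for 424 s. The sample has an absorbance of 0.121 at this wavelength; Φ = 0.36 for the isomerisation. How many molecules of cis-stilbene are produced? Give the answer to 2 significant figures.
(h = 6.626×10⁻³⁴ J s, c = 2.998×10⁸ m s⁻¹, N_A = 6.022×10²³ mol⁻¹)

Photon energy at 319 nm: hc/λ = (6.626×10⁻³⁴)(2.998×10⁸)/(319×10⁻⁹) = 6.227×10⁻¹⁹ J.
Energy delivered: (10.2 W)(424 s) = 4325 J.
Photons incident: 4325 / 6.227×10⁻¹⁹ = 6.946×10²¹, i.e. 6.946×10²¹/6.022×10²³ = 0.01153 mol.
Fraction absorbed: 1 − 10^(−0.121) = 0.2432.
Photons absorbed: 0.2432 × 0.01153 = 0.002804 mol.
Product: Φ × n_abs = 0.36 × 0.002804 = 0.001009 mol.
As a count: 0.001009 × 6.022×10²³ = 6.1×10²⁰.

6.1×10²⁰ molecules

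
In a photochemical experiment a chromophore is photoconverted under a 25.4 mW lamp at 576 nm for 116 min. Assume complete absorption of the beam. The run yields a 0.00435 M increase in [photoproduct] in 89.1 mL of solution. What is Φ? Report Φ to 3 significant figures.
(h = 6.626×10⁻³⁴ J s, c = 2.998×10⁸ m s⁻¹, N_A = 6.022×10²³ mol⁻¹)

Product: (0.00435 M)(0.0891 L) = 3.876×10⁻⁴ mol.
Photon energy at 576 nm: hc/λ = (6.626×10⁻³⁴)(2.998×10⁸)/(576×10⁻⁹) = 3.449×10⁻¹⁹ J.
Energy delivered: (25.4 mW)(6960 s) = 176.8 J.
Photons incident: 176.8 / 3.449×10⁻¹⁹ = 5.126×10²⁰, i.e. 5.126×10²⁰/6.022×10²³ = 8.512×10⁻⁴ mol.
Φ = 3.876×10⁻⁴ mol / 8.512×10⁻⁴ mol photons = 0.455.

Φ = 0.455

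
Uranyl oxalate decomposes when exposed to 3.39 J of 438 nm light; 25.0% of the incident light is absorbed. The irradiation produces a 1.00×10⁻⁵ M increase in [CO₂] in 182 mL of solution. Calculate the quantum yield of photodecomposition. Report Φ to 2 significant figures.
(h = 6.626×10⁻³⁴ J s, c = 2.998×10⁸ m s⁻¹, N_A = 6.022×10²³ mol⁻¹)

Φ = 0.59

Product: (1.00×10⁻⁵ M)(0.182 L) = 1.820×10⁻⁶ mol.
Photon energy at 438 nm: hc/λ = (6.626×10⁻³⁴)(2.998×10⁸)/(438×10⁻⁹) = 4.535×10⁻¹⁹ J.
Photons incident: 3.39 / 4.535×10⁻¹⁹ = 7.475×10¹⁸, i.e. 7.475×10¹⁸/6.022×10²³ = 1.241×10⁻⁵ mol.
Photons absorbed: 0.250 × 1.241×10⁻⁵ = 3.103×10⁻⁶ mol.
Φ = 1.820×10⁻⁶ mol / 3.103×10⁻⁶ mol photons = 0.59.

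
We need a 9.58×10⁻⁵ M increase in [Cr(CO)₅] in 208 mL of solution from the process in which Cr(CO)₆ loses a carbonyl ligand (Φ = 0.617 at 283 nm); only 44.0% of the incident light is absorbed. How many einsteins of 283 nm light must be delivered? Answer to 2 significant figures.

7.3×10⁻⁵ einstein

Product: (9.58×10⁻⁵ M)(0.208 L) = 1.993×10⁻⁵ mol.
Photons that must be absorbed: 1.993×10⁻⁵ / 0.617 = 3.230×10⁻⁵ mol.
Incident photons needed: 3.230×10⁻⁵ / 0.440 = 7.341×10⁻⁵ mol.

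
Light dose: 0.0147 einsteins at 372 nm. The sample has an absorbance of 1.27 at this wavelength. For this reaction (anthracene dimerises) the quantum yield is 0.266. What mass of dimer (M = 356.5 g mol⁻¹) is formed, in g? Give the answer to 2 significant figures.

1.3 g

Fraction absorbed: 1 − 10^(−1.27) = 0.9463.
Photons absorbed: 0.9463 × 0.0147 = 0.01391 mol.
Product: Φ × n_abs = 0.266 × 0.01391 = 0.003700 mol.
Mass: 0.003700 × 356.5 = 1.319 g = 1.3 g.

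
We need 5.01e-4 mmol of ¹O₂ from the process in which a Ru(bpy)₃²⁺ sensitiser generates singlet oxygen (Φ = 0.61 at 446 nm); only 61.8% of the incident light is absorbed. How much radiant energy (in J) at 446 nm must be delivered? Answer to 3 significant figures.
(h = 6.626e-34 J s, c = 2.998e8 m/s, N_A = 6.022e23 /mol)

Product: 5.01e-4 mmol = 5.01e-7 mol.
Photons that must be absorbed: 5.01e-7 / 0.61 = 8.213e-7 mol.
Incident photons needed: 8.213e-7 / 0.618 = 1.329e-6 mol.
Photon energy: hc/λ = 4.454e-19 J; per mole, 2.682e5 J mol⁻¹.
Energy required: 1.329e-6 × 2.682e5 = 0.356 J.

0.356 J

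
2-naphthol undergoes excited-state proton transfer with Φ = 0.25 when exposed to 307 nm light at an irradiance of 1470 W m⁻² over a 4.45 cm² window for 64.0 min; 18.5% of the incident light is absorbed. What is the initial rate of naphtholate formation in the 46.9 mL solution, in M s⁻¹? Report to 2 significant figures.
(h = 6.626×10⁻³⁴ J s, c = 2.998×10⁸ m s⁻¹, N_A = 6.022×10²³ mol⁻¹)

1.7×10⁻⁶ M s⁻¹

Photon energy at 307 nm: hc/λ = (6.626×10⁻³⁴)(2.998×10⁸)/(307×10⁻⁹) = 6.471×10⁻¹⁹ J.
Energy delivered: (1470 W m⁻²)(4.45×10⁻⁴ m²)(3840 s) = 2512 J.
Photons incident: 2512 / 6.471×10⁻¹⁹ = 3.882×10²¹, i.e. 3.882×10²¹/6.022×10²³ = 0.006446 mol.
Photons absorbed: 0.185 × 0.006446 = 0.001193 mol.
Product formed: 0.25 × 0.001193 = 2.983×10⁻⁴ mol.
Rate: 2.983×10⁻⁴ mol / (3840 s × 0.0469 L) = 1.7×10⁻⁶ M s⁻¹.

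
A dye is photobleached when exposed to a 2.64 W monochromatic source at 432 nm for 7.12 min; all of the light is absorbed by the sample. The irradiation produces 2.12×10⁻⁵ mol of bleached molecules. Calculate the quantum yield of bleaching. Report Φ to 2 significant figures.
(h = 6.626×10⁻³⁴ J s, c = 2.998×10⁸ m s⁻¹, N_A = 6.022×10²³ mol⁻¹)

Φ = 0.0052

Photon energy at 432 nm: hc/λ = (6.626×10⁻³⁴)(2.998×10⁸)/(432×10⁻⁹) = 4.598×10⁻¹⁹ J.
Energy delivered: (2.64 W)(427.2 s) = 1128 J.
Photons incident: 1128 / 4.598×10⁻¹⁹ = 2.453×10²¹, i.e. 2.453×10²¹/6.022×10²³ = 0.004073 mol.
Φ = 2.12×10⁻⁵ mol / 0.004073 mol photons = 0.0052.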